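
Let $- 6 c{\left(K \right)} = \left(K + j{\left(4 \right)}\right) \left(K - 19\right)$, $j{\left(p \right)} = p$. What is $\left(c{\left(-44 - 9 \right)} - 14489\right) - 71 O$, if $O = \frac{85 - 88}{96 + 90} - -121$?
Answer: $- \frac{1467345}{62} \approx -23667.0$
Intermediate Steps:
$O = \frac{7501}{62}$ ($O = - \frac{3}{186} + 121 = \left(-3\right) \frac{1}{186} + 121 = - \frac{1}{62} + 121 = \frac{7501}{62} \approx 120.98$)
$c{\left(K \right)} = - \frac{\left(-19 + K\right) \left(4 + K\right)}{6}$ ($c{\left(K \right)} = - \frac{\left(K + 4\right) \left(K - 19\right)}{6} = - \frac{\left(4 + K\right) \left(-19 + K\right)}{6} = - \frac{\left(-19 + K\right) \left(4 + K\right)}{6}$)
$\left(c{\left(-44 - 9 \right)} - 14489\right) - 71 O = \left(\left(\frac{38}{3} - \frac{\left(-44 - 9\right)^{2}}{6} + \frac{5 \left(-44 - 9\right)}{2}\right) - 14489\right) - \frac{532571}{62} = \left(\left(\frac{38}{3} - \frac{\left(-53\right)^{2}}{6} + \frac{5}{2} \left(-53\right)\right) - 14489\right) - \frac{532571}{62} = \left(\left(\frac{38}{3} - \frac{2809}{6} - \frac{265}{2}\right) - 14489\right) - \frac{532571}{62} = \left(-588 - 14489\right) - \frac{532571}{62} = -15077 - \frac{532571}{62} = - \frac{1467345}{62}$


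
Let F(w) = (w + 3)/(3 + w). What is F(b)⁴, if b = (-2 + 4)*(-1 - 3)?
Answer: 1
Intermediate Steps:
b = -8 (b = 2*(-4) = -8)
F(w) = 1 (F(w) = (3 + w)/(3 + w) = 1)
F(b)⁴ = 1⁴ = 1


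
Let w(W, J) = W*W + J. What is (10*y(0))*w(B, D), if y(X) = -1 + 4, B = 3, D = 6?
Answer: 450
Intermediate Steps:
w(W, J) = J + W**2 (w(W, J) = W**2 + J = J + W**2)
y(X) = 3
(10*y(0))*w(B, D) = (10*3)*(6 + 3**2) = 30*(6 + 9) = 30*15 = 450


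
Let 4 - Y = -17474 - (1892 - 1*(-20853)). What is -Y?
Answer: -40223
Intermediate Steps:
Y = 40223 (Y = 4 - (-17474 - (1892 - 1*(-20853))) = 4 - (-17474 - (1892 + 20853)) = 4 - (-17474 - 1*22745) = 4 - (-17474 - 22745) = 4 - 1*(-40219) = 4 + 40219 = 40223)
-Y = -1*40223 = -40223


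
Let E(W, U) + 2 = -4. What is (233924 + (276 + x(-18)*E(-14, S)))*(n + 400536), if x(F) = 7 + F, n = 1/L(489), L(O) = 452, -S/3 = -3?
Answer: 21206024563309/226 ≈ 9.3832e+10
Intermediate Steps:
S = 9 (S = -3*(-3) = 9)
E(W, U) = -6 (E(W, U) = -2 - 4 = -6)
n = 1/452 ≈ 0.0022124
(233924 + (276 + x(-18)*E(-14, S)))*(n + 400536) = (233924 + (276 + (7 - 18)*(-6)))*(1/452 + 400536) = (233924 + (276 - 11*(-6)))*(181042273/452) = (233924 + (276 + 66))*(181042273/452) = (233924 + 342)*(181042273/452) = 234266*(181042273/452) = 21206024563309/226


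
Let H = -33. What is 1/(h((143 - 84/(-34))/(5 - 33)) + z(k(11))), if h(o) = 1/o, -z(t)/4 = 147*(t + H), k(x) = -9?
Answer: 2473/61072732 ≈ 4.0493e-5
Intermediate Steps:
z(t) = 19404 - 588*t (z(t) = -588*(t - 33) = -588*(-33 + t) = -4*(-4851 + 147*t) = 19404 - 588*t)
1/(h((143 - 84/(-34))/(5 - 33)) + z(k(11))) = 1/(1/((143 - 84/(-34))/(5 - 33)) + (19404 - 588*(-9))) = 1/(1/((143 - 84*(-1/34))/(-28)) + (19404 + 5292)) = 1/(1/((143 + 42/17)*(-1/28)) + 24696) = 1/(1/((2473/17)*(-1/28)) + 24696) = 1/(1/(-2473/476) + 24696) = 1/(-476/2473 + 24696) = 1/(61072732/2473) = 2473/61072732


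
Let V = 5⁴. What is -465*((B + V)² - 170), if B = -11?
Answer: -175224090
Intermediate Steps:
V = 625
-465*((B + V)² - 170) = -465*((-11 + 625)² - 170) = -465*(614² - 170) = -465*(376996 - 170) = -465*376826 = -175224090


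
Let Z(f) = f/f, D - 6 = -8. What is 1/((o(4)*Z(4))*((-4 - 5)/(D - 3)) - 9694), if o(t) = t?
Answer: -5/48434 ≈ -0.00010323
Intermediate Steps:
D = -2 (D = 6 - 8 = -2)
Z(f) = 1
1/((o(4)*Z(4))*((-4 - 5)/(D - 3)) - 9694) = 1/((4*1)*((-4 - 5)/(-2 - 3)) - 9694) = 1/(4*(-9/(-5)) - 9694) = 1/(4*(-9*(-⅕)) - 9694) = 1/(4*(9/5) - 9694) = 1/(36/5 - 9694) = 1/(-48434/5) = -5/48434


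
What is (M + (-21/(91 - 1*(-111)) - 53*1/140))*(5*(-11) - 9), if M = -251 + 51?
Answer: 45357168/3535 ≈ 12831.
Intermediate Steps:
M = -200
(M + (-21/(91 - 1*(-111)) - 53*1/140))*(5*(-11) - 9) = (-200 + (-21/(91 - 1*(-111)) - 53*1/140))*(5*(-11) - 9) = (-200 + (-21/(91 + 111) - 53*1/140))*(-55 - 9) = (-200 + (-21/202 - 53/140))*(-64) = (-200 - 6823/14140)*(-64) = -2834823/14140*(-64) = 45357168/3535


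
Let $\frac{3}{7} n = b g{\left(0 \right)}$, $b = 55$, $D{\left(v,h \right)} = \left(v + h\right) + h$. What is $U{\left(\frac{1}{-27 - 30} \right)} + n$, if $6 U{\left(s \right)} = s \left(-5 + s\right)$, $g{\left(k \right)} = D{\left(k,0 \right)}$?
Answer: $\frac{143}{9747} \approx 0.014671$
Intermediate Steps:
$D{\left(v,h \right)} = v + 2 h$ ($D{\left(v,h \right)} = \left(h + v\right) + h = v + 2 h$)
$g{\left(k \right)} = k$ ($g{\left(k \right)} = k + 2 \cdot 0 = k + 0 = k$)
$U{\left(s \right)} = \frac{s \left(-5 + s\right)}{6}$
$n = 0$ ($n = \frac{7 \cdot 55 \cdot 0}{3} = \frac{7}{3} \cdot 0 = 0$)
$U{\left(\frac{1}{-27 - 30} \right)} + n = \frac{-5 + \frac{1}{-27 - 30}}{6 \left(-27 - 30\right)} + 0 = \frac{-5 + \frac{1}{-57}}{6 \left(-57\right)} + 0 = \frac{1}{6} \left(- \frac{1}{57}\right) \left(-5 - \frac{1}{57}\right) + 0 = \frac{1}{6} \left(- \frac{1}{57}\right) \left(- \frac{286}{57}\right) + 0 = \frac{143}{9747} + 0 = \frac{143}{9747}$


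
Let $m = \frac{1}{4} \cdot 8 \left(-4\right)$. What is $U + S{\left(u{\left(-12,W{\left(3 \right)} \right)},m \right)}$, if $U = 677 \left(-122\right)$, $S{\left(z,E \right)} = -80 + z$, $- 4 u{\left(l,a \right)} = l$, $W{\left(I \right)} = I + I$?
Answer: $-82671$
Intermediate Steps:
$W{\left(I \right)} = 2 I$
$u{\left(l,a \right)} = - \frac{l}{4}$
$m = -8$ ($m = \frac{1}{4} \cdot 8 \left(-4\right) = 2 \left(-4\right) = -8$)
$U = -82594$
$U + S{\left(u{\left(-12,W{\left(3 \right)} \right)},m \right)} = -82594 - 77 = -82671$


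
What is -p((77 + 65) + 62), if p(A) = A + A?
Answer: -408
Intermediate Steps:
p(A) = 2*A
-p((77 + 65) + 62) = -2*((77 + 65) + 62) = -2*(142 + 62) = -2*204 = -1*408 = -408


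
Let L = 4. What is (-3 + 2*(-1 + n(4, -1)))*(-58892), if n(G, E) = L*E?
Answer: 765596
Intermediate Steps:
n(G, E) = 4*E
(-3 + 2*(-1 + n(4, -1)))*(-58892) = (-3 + 2*(-1 + 4*(-1)))*(-58892) = (-3 + 2*(-1 - 4))*(-58892) = (-3 + 2*(-5))*(-58892) = (-3 - 10)*(-58892) = -13*(-58892) = 765596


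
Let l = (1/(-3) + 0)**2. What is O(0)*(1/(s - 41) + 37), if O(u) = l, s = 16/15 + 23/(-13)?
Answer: 300689/73188 ≈ 4.1084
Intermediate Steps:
s = -137/195 (s = 16*(1/15) + 23*(-1/13) = 16/15 - 23/13 = -137/195 ≈ -0.70256)
l = 1/9 (l = (-1/3 + 0)**2 = (-1/3)**2 = 1/9 ≈ 0.11111)
O(u) = 1/9
O(0)*(1/(s - 41) + 37) = (1/(-137/195 - 41) + 37)/9 = (1/(-8132/195) + 37)/9 = (-195/8132 + 37)/9 = (1/9)*(300689/8132) = 300689/73188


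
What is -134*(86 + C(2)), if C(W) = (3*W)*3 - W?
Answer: -13668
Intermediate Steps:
C(W) = 8*W (C(W) = 9*W - W = 8*W)
-134*(86 + C(2)) = -134*(86 + 8*2) = -134*(86 + 16) = -134*102 = -13668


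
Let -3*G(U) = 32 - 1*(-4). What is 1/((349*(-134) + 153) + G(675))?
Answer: -1/46625 ≈ -2.1448e-5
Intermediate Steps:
G(U) = -12 (G(U) = -(32 - 1*(-4))/3 = -(32 + 4)/3 = -1/3*36 = -12)
1/((349*(-134) + 153) + G(675)) = 1/((349*(-134) + 153) - 12) = 1/((-46766 + 153) - 12) = 1/(-46613 - 12) = 1/(-46625) = -1/46625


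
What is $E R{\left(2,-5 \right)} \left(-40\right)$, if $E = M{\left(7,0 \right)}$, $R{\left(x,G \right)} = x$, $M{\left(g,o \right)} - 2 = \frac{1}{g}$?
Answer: $- \frac{1200}{7} \approx -171.43$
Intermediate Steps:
$M{\left(g,o \right)} = 2 + \frac{1}{g}$
$E = \frac{15}{7}$ ($E = 2 + \frac{1}{7} = \frac{15}{7} \approx 2.1429$)
$E R{\left(2,-5 \right)} \left(-40\right) = \frac{15}{7} \cdot 2 \left(-40\right) = \frac{30}{7} \left(-40\right) = - \frac{1200}{7}$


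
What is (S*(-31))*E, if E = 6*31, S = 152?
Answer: -876432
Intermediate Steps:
E = 186
(S*(-31))*E = (152*(-31))*186 = -4712*186 = -876432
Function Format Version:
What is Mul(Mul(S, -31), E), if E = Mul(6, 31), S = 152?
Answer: -876432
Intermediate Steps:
E = 186
Mul(Mul(S, -31), E) = Mul(Mul(152, -31), 186) = Mul(-4712, 186) = -876432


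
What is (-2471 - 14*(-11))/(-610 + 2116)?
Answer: -2317/1506 ≈ -1.5385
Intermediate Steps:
(-2471 - 14*(-11))/(-610 + 2116) = (-2471 + 154)/1506 = -2317*1/1506 = -2317/1506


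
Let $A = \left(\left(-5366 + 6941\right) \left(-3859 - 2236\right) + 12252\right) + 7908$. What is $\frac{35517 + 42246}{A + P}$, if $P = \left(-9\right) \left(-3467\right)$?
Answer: $- \frac{25921}{3182754} \approx -0.0081442$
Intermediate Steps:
$A = -9579465$ ($A = \left(1575 \left(-6095\right) + 12252\right) + 7908 = \left(-9599625 + 12252\right) + 7908 = -9587373 + 7908 = -9579465$)
$P = 31203$
$\frac{35517 + 42246}{A + P} = \frac{35517 + 42246}{-9579465 + 31203} = \frac{77763}{-9548262} = 77763 \left(- \frac{1}{9548262}\right) = - \frac{25921}{3182754}$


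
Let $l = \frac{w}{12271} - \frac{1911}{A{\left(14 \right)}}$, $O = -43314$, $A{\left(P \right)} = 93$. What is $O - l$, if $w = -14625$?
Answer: $- \frac{16468418912}{380401} \approx -43292.0$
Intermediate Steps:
$l = - \frac{8270002}{380401}$ ($l = - \frac{14625}{12271} - \frac{1911}{93} = \left(-14625\right) \frac{1}{12271} - \frac{637}{31} = - \frac{14625}{12271} - \frac{637}{31} = - \frac{8270002}{380401} \approx -21.74$)
$O - l = -43314 - - \frac{8270002}{380401} = -43314 + \frac{8270002}{380401} = - \frac{16468418912}{380401}$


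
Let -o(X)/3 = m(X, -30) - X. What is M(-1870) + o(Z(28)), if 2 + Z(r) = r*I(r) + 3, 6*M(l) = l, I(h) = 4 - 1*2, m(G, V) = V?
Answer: -152/3 ≈ -50.667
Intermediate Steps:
I(h) = 2 (I(h) = 4 - 2 = 2)
M(l) = l/6
Z(r) = 1 + 2*r (Z(r) = -2 + (r*2 + 3) = -2 + (2*r + 3) = -2 + (3 + 2*r) = 1 + 2*r)
o(X) = 90 + 3*X (o(X) = -3*(-30 - X) = 90 + 3*X)
M(-1870) + o(Z(28)) = (⅙)*(-1870) + (90 + 3*(1 + 2*28)) = -935/3 + (90 + 3*(1 + 56)) = -935/3 + (90 + 3*57) = -935/3 + (90 + 171) = -935/3 + 261 = -152/3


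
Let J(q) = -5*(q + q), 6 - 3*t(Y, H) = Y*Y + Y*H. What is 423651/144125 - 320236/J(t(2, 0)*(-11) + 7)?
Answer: -13845780399/144125 ≈ -96068.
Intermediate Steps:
t(Y, H) = 2 - Y**2/3 - H*Y/3 (t(Y, H) = 2 - (Y*Y + Y*H)/3 = 2 - (Y**2 + H*Y)/3 = 2 + (-Y**2/3 - H*Y/3) = 2 - Y**2/3 - H*Y/3)
J(q) = -10*q
423651/144125 - 320236/J(t(2, 0)*(-11) + 7) = 423651/144125 - 320236*(-1/(10*((2 - 1/3*2**2 - 1/3*0*2)*(-11) + 7))) = 423651*(1/144125) - 320236*(-1/(10*((2 - 1/3*4 + 0)*(-11) + 7))) = 423651/144125 - 320236*(-1/(10*((2 - 4/3 + 0)*(-11) + 7))) = 423651/144125 - 320236*(-1/(10*((2/3)*(-11) + 7))) = 423651/144125 - 320236*(-1/(10*(-22/3 + 7))) = 423651/144125 - 320236/((-10*(-1/3))) = 423651/144125 - 320236/10/3 = 423651/144125 - 320236*3/10 = 423651/144125 - 480354/5 = -13845780399/144125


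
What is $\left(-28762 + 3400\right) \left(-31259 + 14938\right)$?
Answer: $413933202$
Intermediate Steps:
$\left(-28762 + 3400\right) \left(-31259 + 14938\right) = \left(-25362\right) \left(-16321\right) = 413933202$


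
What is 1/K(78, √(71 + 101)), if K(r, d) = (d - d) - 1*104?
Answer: -1/104 ≈ -0.0096154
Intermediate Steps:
K(r, d) = -104 (K(r, d) = 0 - 104 = -104)
1/K(78, √(71 + 101)) = 1/(-104) = -1/104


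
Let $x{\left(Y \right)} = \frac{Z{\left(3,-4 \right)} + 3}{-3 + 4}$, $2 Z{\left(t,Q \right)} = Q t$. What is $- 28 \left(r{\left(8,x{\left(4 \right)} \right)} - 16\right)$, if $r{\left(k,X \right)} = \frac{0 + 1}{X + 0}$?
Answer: $\frac{1372}{3} \approx 457.33$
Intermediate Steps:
$Z{\left(t,Q \right)} = \frac{Q t}{2}$
$x{\left(Y \right)} = -3$ ($x{\left(Y \right)} = \frac{\frac{1}{2} \left(-4\right) 3 + 3}{-3 + 4} = \frac{-6 + 3}{1} = \left(-3\right) 1 = -3$)
$r{\left(k,X \right)} = \frac{1}{X}$ ($r{\left(k,X \right)} = 1 \frac{1}{X} = \frac{1}{X}$)
$- 28 \left(r{\left(8,x{\left(4 \right)} \right)} - 16\right) = - 28 \left(\frac{1}{-3} - 16\right) = - 28 \left(- \frac{1}{3} - 16\right) = \left(-28\right) \left(- \frac{49}{3}\right) = \frac{1372}{3}$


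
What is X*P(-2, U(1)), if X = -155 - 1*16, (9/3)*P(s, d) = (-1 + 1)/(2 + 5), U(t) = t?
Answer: 0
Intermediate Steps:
P(s, d) = 0 (P(s, d) = ((-1 + 1)/(2 + 5))/3 = (0/7)/3 = (0*(⅐))/3 = (⅓)*0 = 0)
X = -171 (X = -155 - 16 = -171)
X*P(-2, U(1)) = -171*0 = 0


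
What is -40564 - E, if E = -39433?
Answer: -1131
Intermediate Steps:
-40564 - E = -40564 - 1*(-39433) = -40564 + 39433 = -1131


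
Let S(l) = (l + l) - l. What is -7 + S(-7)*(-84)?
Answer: 581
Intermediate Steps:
S(l) = l (S(l) = 2*l - l = l)
-7 + S(-7)*(-84) = -7 - 7*(-84) = -7 + 588 = 581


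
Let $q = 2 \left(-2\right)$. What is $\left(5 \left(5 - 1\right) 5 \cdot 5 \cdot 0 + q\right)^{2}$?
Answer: $16$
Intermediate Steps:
$q = -4$
$\left(5 \left(5 - 1\right) 5 \cdot 5 \cdot 0 + q\right)^{2} = \left(5 \left(5 - 1\right) 5 \cdot 5 \cdot 0 - 4\right)^{2} = \left(5 \cdot 4 \cdot 25 \cdot 0 - 4\right)^{2} = \left(20 \cdot 25 \cdot 0 - 4\right)^{2} = \left(500 \cdot 0 - 4\right)^{2} = \left(0 - 4\right)^{2} = \left(-4\right)^{2} = 16$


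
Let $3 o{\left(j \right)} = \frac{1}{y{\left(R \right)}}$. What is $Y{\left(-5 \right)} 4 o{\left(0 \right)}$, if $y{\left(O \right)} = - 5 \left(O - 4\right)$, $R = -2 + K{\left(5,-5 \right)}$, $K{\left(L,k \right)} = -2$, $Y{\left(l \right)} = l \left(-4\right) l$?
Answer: $- \frac{10}{3} \approx -3.3333$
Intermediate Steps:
$Y{\left(l \right)} = - 4 l^{2}$ ($Y{\left(l \right)} = - 4 l l = - 4 l^{2}$)
$R = -4$ ($R = -2 - 2 = -4$)
$y{\left(O \right)} = 20 - 5 O$ ($y{\left(O \right)} = - 5 \left(-4 + O\right) = 20 - 5 O$)
$o{\left(j \right)} = \frac{1}{120}$ ($o{\left(j \right)} = \frac{1}{3 \left(20 - -20\right)} = \frac{1}{3 \left(20 + 20\right)} = \frac{1}{3 \cdot 40} = \frac{1}{3} \cdot \frac{1}{40} = \frac{1}{120}$)
$Y{\left(-5 \right)} 4 o{\left(0 \right)} = - 4 \left(-5\right)^{2} \cdot 4 \cdot \frac{1}{120} = \left(-4\right) 25 \cdot 4 \cdot \frac{1}{120} = \left(-100\right) 4 \cdot \frac{1}{120} = \left(-400\right) \frac{1}{120} = - \frac{10}{3}$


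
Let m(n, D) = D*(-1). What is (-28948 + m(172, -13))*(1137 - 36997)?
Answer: 1037609100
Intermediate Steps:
m(n, D) = -D
(-28948 + m(172, -13))*(1137 - 36997) = (-28948 - 1*(-13))*(1137 - 36997) = (-28948 + 13)*(-35860) = -28935*(-35860) = 1037609100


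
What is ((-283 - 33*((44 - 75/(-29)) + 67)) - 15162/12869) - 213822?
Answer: -81303525841/373201 ≈ -2.1785e+5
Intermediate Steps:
((-283 - 33*((44 - 75/(-29)) + 67)) - 15162/12869) - 213822 = ((-283 - 33*((44 - 75*(-1/29)) + 67)) - 15162*1/12869) - 213822 = ((-283 - 33*((44 + 75/29) + 67)) - 15162/12869) - 213822 = ((-283 - 33*(1351/29 + 67)) - 15162/12869) - 213822 = ((-283 - 33*3294/29) - 15162/12869) - 213822 = ((-283 - 108702/29) - 15162/12869) - 213822 = (-116909/29 - 15162/12869) - 213822 = -1504941619/373201 - 213822 = -81303525841/373201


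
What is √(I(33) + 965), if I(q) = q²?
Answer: √2054 ≈ 45.321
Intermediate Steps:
√(I(33) + 965) = √(33² + 965) = √(1089 + 965) = √2054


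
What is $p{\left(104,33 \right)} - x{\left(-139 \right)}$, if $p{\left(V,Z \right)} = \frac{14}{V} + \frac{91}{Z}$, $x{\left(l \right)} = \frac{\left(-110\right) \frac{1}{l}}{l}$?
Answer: $\frac{96078883}{33154836} \approx 2.8979$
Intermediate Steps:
$x{\left(l \right)} = - \frac{110}{l^{2}}$
$p{\left(104,33 \right)} - x{\left(-139 \right)} = \left(\frac{14}{104} + \frac{91}{33}\right) - - \frac{110}{19321} = \left(14 \cdot \frac{1}{104} + 91 \cdot \frac{1}{33}\right) - \left(-110\right) \frac{1}{19321} = \left(\frac{7}{52} + \frac{91}{33}\right) - - \frac{110}{19321} = \frac{4963}{1716} + \frac{110}{19321} = \frac{96078883}{33154836}$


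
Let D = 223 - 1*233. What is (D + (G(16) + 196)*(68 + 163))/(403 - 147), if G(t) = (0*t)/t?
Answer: 22633/128 ≈ 176.82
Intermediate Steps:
D = -10 (D = 223 - 233 = -10)
G(t) = 0 (G(t) = 0/t = 0)
(D + (G(16) + 196)*(68 + 163))/(403 - 147) = (-10 + (0 + 196)*(68 + 163))/(403 - 147) = (-10 + 196*231)/256 = (-10 + 45276)*(1/256) = 45266*(1/256) = 22633/128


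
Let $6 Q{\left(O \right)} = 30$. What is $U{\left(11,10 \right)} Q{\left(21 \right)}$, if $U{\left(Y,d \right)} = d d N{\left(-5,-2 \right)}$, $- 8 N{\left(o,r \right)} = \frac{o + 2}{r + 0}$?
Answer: $- \frac{375}{4} \approx -93.75$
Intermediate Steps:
$N{\left(o,r \right)} = - \frac{2 + o}{8 r}$ ($N{\left(o,r \right)} = - \frac{\left(o + 2\right) \frac{1}{r + 0}}{8} = - \frac{\left(2 + o\right) \frac{1}{r}}{8} = - \frac{\frac{1}{r} \left(2 + o\right)}{8} = - \frac{2 + o}{8 r}$)
$Q{\left(O \right)} = 5$ ($Q{\left(O \right)} = \frac{1}{6} \cdot 30 = 5$)
$U{\left(Y,d \right)} = - \frac{3 d^{2}}{16}$ ($U{\left(Y,d \right)} = d d \frac{-2 - -5}{8 \left(-2\right)} = d^{2} \cdot \frac{1}{8} \left(- \frac{1}{2}\right) \left(-2 + 5\right) = d^{2} \cdot \frac{1}{8} \left(- \frac{1}{2}\right) 3 = d^{2} \left(- \frac{3}{16}\right) = - \frac{3 d^{2}}{16}$)
$U{\left(11,10 \right)} Q{\left(21 \right)} = - \frac{3 \cdot 10^{2}}{16} \cdot 5 = \left(- \frac{3}{16}\right) 100 \cdot 5 = \left(- \frac{75}{4}\right) 5 = - \frac{375}{4}$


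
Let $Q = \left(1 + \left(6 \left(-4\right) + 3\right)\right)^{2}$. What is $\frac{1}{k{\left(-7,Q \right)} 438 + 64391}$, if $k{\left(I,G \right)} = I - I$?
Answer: $\frac{1}{64391} \approx 1.553 \cdot 10^{-5}$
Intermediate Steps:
$Q = 400$ ($Q = \left(1 + \left(-24 + 3\right)\right)^{2} = \left(1 - 21\right)^{2} = \left(-20\right)^{2} = 400$)
$k{\left(I,G \right)} = 0$
$\frac{1}{k{\left(-7,Q \right)} 438 + 64391} = \frac{1}{0 \cdot 438 + 64391} = \frac{1}{0 + 64391} = \frac{1}{64391}$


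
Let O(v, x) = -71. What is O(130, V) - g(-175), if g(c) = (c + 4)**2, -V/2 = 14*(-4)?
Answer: -29312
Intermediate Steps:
V = 112 (V = -28*(-4) = -2*(-56) = 112)
g(c) = (4 + c)**2
O(130, V) - g(-175) = -71 - (4 - 175)**2 = -71 - 1*(-171)**2 = -71 - 1*29241 = -71 - 29241 = -29312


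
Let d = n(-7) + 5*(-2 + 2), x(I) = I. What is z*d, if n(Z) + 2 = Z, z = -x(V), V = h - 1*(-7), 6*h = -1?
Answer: 123/2 ≈ 61.500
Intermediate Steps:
h = -⅙ (h = (⅙)*(-1) = -⅙ ≈ -0.16667)
V = 41/6 (V = -⅙ - 1*(-7) = -⅙ + 7 = 41/6 ≈ 6.8333)
z = -41/6 (z = -1*41/6 = -41/6 ≈ -6.8333)
n(Z) = -2 + Z
d = -9 (d = (-2 - 7) + 5*(-2 + 2) = -9 + 5*0 = -9 + 0 = -9)
z*d = -41/6*(-9) = 123/2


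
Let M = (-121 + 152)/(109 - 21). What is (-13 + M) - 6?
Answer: -1641/88 ≈ -18.648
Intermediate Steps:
M = 31/88 ≈ 0.35227
(-13 + M) - 6 = (-13 + 31/88) - 6 = -1113/88 - 6 = -1641/88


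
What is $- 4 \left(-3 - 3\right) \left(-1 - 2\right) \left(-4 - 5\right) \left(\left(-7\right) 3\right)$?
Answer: $-13608$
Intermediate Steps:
$- 4 \left(-3 - 3\right) \left(-1 - 2\right) \left(-4 - 5\right) \left(\left(-7\right) 3\right) = - 4 \left(- 6 \left(\left(-3\right) \left(-9\right)\right)\right) \left(-21\right) = - 4 \left(\left(-6\right) 27\right) \left(-21\right) = \left(-4\right) \left(-162\right) \left(-21\right) = 648 \left(-21\right) = -13608$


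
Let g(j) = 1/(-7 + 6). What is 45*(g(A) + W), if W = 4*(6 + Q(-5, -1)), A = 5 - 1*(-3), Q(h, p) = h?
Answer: 135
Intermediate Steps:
A = 8 (A = 5 + 3 = 8)
g(j) = -1 (g(j) = 1/(-1) = -1)
W = 4 (W = 4*(6 - 5) = 4*1 = 4)
45*(g(A) + W) = 45*(-1 + 4) = 45*3 = 135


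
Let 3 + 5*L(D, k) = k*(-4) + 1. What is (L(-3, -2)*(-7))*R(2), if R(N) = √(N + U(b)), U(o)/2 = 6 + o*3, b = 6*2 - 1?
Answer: -168*√5/5 ≈ -75.132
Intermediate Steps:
b = 11 (b = 12 - 1 = 11)
U(o) = 12 + 6*o (U(o) = 2*(6 + o*3) = 2*(6 + 3*o) = 12 + 6*o)
R(N) = √(78 + N) (R(N) = √(N + (12 + 6*11)) = √(N + (12 + 66)) = √(N + 78) = √(78 + N))
L(D, k) = -⅖ - 4*k/5 (L(D, k) = -⅗ + (k*(-4) + 1)/5 = -⅗ + (-4*k + 1)/5 = -⅗ + (1 - 4*k)/5 = -⅗ + (⅕ - 4*k/5) = -⅖ - 4*k/5)
(L(-3, -2)*(-7))*R(2) = ((-⅖ - ⅘*(-2))*(-7))*√(78 + 2) = ((-⅖ + 8/5)*(-7))*√80 = ((6/5)*(-7))*(4*√5) = -168*√5/5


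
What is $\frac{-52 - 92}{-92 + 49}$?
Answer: $\frac{144}{43} \approx 3.3488$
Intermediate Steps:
$\frac{-52 - 92}{-92 + 49} = \frac{1}{-43} \left(-144\right) = \left(- \frac{1}{43}\right) \left(-144\right) = \frac{144}{43}$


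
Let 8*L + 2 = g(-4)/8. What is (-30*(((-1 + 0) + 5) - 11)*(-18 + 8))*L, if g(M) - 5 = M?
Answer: 7875/16 ≈ 492.19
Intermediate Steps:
g(M) = 5 + M
L = -15/64 (L = -¼ + ((5 - 4)/8)/8 = -¼ + (1*(⅛))/8 = -¼ + (⅛)*(⅛) = -¼ + 1/64 = -15/64 ≈ -0.23438)
(-30*(((-1 + 0) + 5) - 11)*(-18 + 8))*L = -30*(((-1 + 0) + 5) - 11)*(-18 + 8)*(-15/64) = -30*((-1 + 5) - 11)*(-10)*(-15/64) = -30*(4 - 11)*(-10)*(-15/64) = -(-210)*(-10)*(-15/64) = -30*70*(-15/64) = -2100*(-15/64) = 7875/16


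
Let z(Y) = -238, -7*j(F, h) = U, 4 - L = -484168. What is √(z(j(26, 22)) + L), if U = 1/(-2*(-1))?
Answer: √483934 ≈ 695.65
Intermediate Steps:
L = 484172 (L = 4 - 1*(-484168) = 4 + 484168 = 484172)
U = ½ (U = -½*(-1) = ½ ≈ 0.50000)
j(F, h) = -1/14 (j(F, h) = -⅐*½ = -1/14)
√(z(j(26, 22)) + L) = √(-238 + 484172) = √483934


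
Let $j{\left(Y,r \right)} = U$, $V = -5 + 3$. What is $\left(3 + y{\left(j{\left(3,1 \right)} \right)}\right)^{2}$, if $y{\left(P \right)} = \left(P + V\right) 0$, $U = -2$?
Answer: $9$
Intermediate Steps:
$V = -2$
$j{\left(Y,r \right)} = -2$
$y{\left(P \right)} = 0$ ($y{\left(P \right)} = \left(P - 2\right) 0 = \left(-2 + P\right) 0 = 0$)
$\left(3 + y{\left(j{\left(3,1 \right)} \right)}\right)^{2} = \left(3 + 0\right)^{2} = 3^{2} = 9$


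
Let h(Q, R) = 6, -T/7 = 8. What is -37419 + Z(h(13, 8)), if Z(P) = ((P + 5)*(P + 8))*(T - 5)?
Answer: -46813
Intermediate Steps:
T = -56 (T = -7*8 = -56)
Z(P) = -61*(5 + P)*(8 + P) (Z(P) = ((P + 5)*(P + 8))*(-56 - 5) = ((5 + P)*(8 + P))*(-61) = -61*(5 + P)*(8 + P))
-37419 + Z(h(13, 8)) = -37419 + (-2440 - 793*6 - 61*6**2) = -37419 + (-2440 - 4758 - 61*36) = -37419 + (-2440 - 4758 - 2196) = -37419 - 9394 = -46813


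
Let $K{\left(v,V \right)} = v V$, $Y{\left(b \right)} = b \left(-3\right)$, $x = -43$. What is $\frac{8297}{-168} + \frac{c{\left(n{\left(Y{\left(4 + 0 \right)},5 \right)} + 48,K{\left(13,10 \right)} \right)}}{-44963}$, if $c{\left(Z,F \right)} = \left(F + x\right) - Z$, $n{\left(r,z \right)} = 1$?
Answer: $- \frac{373064395}{7553784} \approx -49.388$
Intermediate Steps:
$Y{\left(b \right)} = - 3 b$
$K{\left(v,V \right)} = V v$
$c{\left(Z,F \right)} = -43 + F - Z$ ($c{\left(Z,F \right)} = \left(F - 43\right) - Z = \left(-43 + F\right) - Z = -43 + F - Z$)
$\frac{8297}{-168} + \frac{c{\left(n{\left(Y{\left(4 + 0 \right)},5 \right)} + 48,K{\left(13,10 \right)} \right)}}{-44963} = \frac{8297}{-168} + \frac{-43 + 10 \cdot 13 - \left(1 + 48\right)}{-44963} = 8297 \left(- \frac{1}{168}\right) + \left(-43 + 130 - 49\right) \left(- \frac{1}{44963}\right) = - \frac{8297}{168} + \left(-43 + 130 - 49\right) \left(- \frac{1}{44963}\right) = - \frac{8297}{168} + 38 \left(- \frac{1}{44963}\right) = - \frac{8297}{168} - \frac{38}{44963} = - \frac{373064395}{7553784}$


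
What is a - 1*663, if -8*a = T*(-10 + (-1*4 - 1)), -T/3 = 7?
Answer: -5619/8 ≈ -702.38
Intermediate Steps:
T = -21 (T = -3*7 = -21)
a = -315/8 (a = -(-21)*(-10 + (-1*4 - 1))/8 = -(-21)*(-10 + (-4 - 1))/8 = -(-21)*(-10 - 5)/8 = -(-21)*(-15)/8 = -⅛*315 = -315/8 ≈ -39.375)
a - 1*663 = -315/8 - 1*663 = -315/8 - 663 = -5619/8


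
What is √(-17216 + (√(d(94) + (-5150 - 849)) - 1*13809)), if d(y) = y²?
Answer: √(-31025 + √2837) ≈ 175.99*I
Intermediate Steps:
√(-17216 + (√(d(94) + (-5150 - 849)) - 1*13809)) = √(-17216 + (√(94² + (-5150 - 849)) - 1*13809)) = √(-17216 + (√(8836 - 5999) - 13809)) = √(-17216 + (√2837 - 13809)) = √(-17216 + (-13809 + √2837)) = √(-31025 + √2837)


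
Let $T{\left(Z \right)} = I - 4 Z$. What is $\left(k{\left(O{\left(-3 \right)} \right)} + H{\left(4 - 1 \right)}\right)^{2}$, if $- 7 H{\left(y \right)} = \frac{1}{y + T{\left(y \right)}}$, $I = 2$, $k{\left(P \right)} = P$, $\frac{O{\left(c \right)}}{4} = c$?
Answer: $\frac{344569}{2401} \approx 143.51$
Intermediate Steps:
$O{\left(c \right)} = 4 c$
$T{\left(Z \right)} = 2 - 4 Z$
$H{\left(y \right)} = - \frac{1}{7 \left(2 - 3 y\right)}$ ($H{\left(y \right)} = - \frac{1}{7 \left(y - \left(-2 + 4 y\right)\right)} = - \frac{1}{7 \left(2 - 3 y\right)}$)
$\left(k{\left(O{\left(-3 \right)} \right)} + H{\left(4 - 1 \right)}\right)^{2} = \left(4 \left(-3\right) + \frac{1}{7 \left(-2 + 3 \left(4 - 1\right)\right)}\right)^{2} = \left(-12 + \frac{1}{7 \left(-2 + 3 \left(4 - 1\right)\right)}\right)^{2} = \left(-12 + \frac{1}{7 \left(-2 + 3 \cdot 3\right)}\right)^{2} = \left(-12 + \frac{1}{7 \left(-2 + 9\right)}\right)^{2} = \left(-12 + \frac{1}{7 \cdot 7}\right)^{2} = \left(-12 + \frac{1}{7} \cdot \frac{1}{7}\right)^{2} = \left(-12 + \frac{1}{49}\right)^{2} = \left(- \frac{587}{49}\right)^{2} = \frac{344569}{2401}$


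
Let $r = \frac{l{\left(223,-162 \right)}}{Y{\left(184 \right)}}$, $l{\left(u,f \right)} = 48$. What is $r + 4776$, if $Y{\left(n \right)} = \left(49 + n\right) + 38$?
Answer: $\frac{1294344}{271} \approx 4776.2$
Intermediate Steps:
$Y{\left(n \right)} = 87 + n$
$r = \frac{48}{271}$ ($r = \frac{48}{87 + 184} = \frac{48}{271} \approx 0.17712$)
$r + 4776 = \frac{48}{271} + 4776 = \frac{1294344}{271}$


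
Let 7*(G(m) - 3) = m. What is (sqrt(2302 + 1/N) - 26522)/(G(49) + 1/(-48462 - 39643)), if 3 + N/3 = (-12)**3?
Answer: -2336720810/881049 + 616735*sqrt(140767805)/1525095819 ≈ -2647.4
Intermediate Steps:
G(m) = 3 + m/7
N = -5193 (N = -9 + 3*(-12)**3 = -9 + 3*(-1728) = -9 - 5184 = -5193)
(sqrt(2302 + 1/N) - 26522)/(G(49) + 1/(-48462 - 39643)) = (sqrt(2302 + 1/(-5193)) - 26522)/((3 + (1/7)*49) + 1/(-48462 - 39643)) = (sqrt(2302 - 1/5193) - 26522)/((3 + 7) + 1/(-88105)) = (sqrt(11954285/5193) - 26522)/(10 - 1/88105) = (7*sqrt(140767805)/1731 - 26522)/(881049/88105) = (-26522 + 7*sqrt(140767805)/1731)*(88105/881049) = -2336720810/881049 + 616735*sqrt(140767805)/1525095819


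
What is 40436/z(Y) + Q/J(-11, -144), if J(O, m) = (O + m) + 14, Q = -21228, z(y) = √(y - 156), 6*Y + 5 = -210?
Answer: 7076/47 - 40436*I*√6906/1151 ≈ 150.55 - 2919.5*I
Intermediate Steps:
Y = -215/6 (Y = -⅚ + (⅙)*(-210) = -⅚ - 35 = -215/6 ≈ -35.833)
z(y) = √(-156 + y)
J(O, m) = 14 + O + m
40436/z(Y) + Q/J(-11, -144) = 40436/(√(-156 - 215/6)) - 21228/(14 - 11 - 144) = 40436/(√(-1151/6)) - 21228/(-141) = 40436/((I*√6906/6)) - 21228*(-1/141) = 40436*(-I*√6906/1151) + 7076/47 = -40436*I*√6906/1151 + 7076/47 = 7076/47 - 40436*I*√6906/1151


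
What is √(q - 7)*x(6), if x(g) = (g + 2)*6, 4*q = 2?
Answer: 24*I*√26 ≈ 122.38*I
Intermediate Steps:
q = ½ (q = (¼)*2 = ½ ≈ 0.50000)
x(g) = 12 + 6*g (x(g) = (2 + g)*6 = 12 + 6*g)
√(q - 7)*x(6) = √(½ - 7)*(12 + 6*6) = √(-13/2)*(12 + 36) = (I*√26/2)*48 = 24*I*√26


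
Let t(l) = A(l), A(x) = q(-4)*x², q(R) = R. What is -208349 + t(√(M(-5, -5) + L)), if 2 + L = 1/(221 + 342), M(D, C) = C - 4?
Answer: -117275719/563 ≈ -2.0831e+5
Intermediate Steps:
M(D, C) = -4 + C
A(x) = -4*x²
L = -1125/563 (L = -2 + 1/(221 + 342) = -2 + 1/563 = -1125/563 ≈ -1.9982)
t(l) = -4*l²
-208349 + t(√(M(-5, -5) + L)) = -208349 - 4*(√((-4 - 5) - 1125/563))² = -208349 - 4*(√(-9 - 1125/563))² = -208349 - 4*(√(-6192/563))² = -208349 - 4*(12*I*√24209/563)² = -208349 - 4*(-6192/563) = -208349 + 24768/563 = -117275719/563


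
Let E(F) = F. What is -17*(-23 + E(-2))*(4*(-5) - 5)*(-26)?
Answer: 276250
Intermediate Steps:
-17*(-23 + E(-2))*(4*(-5) - 5)*(-26) = -17*(-23 - 2)*(4*(-5) - 5)*(-26) = -(-425)*(-20 - 5)*(-26) = -(-425)*(-25)*(-26) = -17*625*(-26) = -10625*(-26) = 276250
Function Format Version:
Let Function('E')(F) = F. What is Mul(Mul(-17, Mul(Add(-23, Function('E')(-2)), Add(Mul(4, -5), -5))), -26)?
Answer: 276250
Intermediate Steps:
Mul(Mul(-17, Mul(Add(-23, Function('E')(-2)), Add(Mul(4, -5), -5))), -26) = Mul(Mul(-17, Mul(Add(-23, -2), Add(Mul(4, -5), -5))), -26) = Mul(Mul(-17, Mul(-25, Add(-20, -5))), -26) = Mul(Mul(-17, Mul(-25, -25)), -26) = Mul(Mul(-17, 625), -26) = Mul(-10625, -26) = 276250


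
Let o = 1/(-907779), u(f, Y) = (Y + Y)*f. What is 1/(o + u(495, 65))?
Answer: 907779/58415578649 ≈ 1.5540e-5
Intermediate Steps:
u(f, Y) = 2*Y*f (u(f, Y) = (2*Y)*f = 2*Y*f)
o = -1/907779 ≈ -1.1016e-6
1/(o + u(495, 65)) = 1/(-1/907779 + 2*65*495) = 1/(-1/907779 + 64350) = 1/(58415578649/907779) = 907779/58415578649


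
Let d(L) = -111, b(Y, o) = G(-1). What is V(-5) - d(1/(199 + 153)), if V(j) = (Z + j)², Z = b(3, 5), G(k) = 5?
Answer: 111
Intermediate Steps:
b(Y, o) = 5
Z = 5
V(j) = (5 + j)²
V(-5) - d(1/(199 + 153)) = (5 - 5)² - 1*(-111) = 0² + 111 = 0 + 111 = 111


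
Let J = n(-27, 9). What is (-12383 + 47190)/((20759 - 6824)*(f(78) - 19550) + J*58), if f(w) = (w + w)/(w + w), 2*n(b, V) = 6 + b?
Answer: -34807/272415924 ≈ -0.00012777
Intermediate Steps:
n(b, V) = 3 + b/2 (n(b, V) = (6 + b)/2 = 3 + b/2)
J = -21/2 (J = 3 + (½)*(-27) = 3 - 27/2 = -21/2 ≈ -10.500)
f(w) = 1 (f(w) = (2*w)/((2*w)) = (2*w)*(1/(2*w)) = 1)
(-12383 + 47190)/((20759 - 6824)*(f(78) - 19550) + J*58) = (-12383 + 47190)/((20759 - 6824)*(1 - 19550) - 21/2*58) = 34807/(13935*(-19549) - 609) = 34807/(-272415315 - 609) = 34807/(-272415924) = 34807*(-1/272415924) = -34807/272415924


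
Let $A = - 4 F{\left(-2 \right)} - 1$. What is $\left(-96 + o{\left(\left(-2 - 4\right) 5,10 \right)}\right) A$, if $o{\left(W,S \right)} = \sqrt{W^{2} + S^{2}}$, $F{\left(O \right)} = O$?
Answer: $-672 + 70 \sqrt{10} \approx -450.64$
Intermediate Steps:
$o{\left(W,S \right)} = \sqrt{S^{2} + W^{2}}$
$A = 7$ ($A = \left(-4\right) \left(-2\right) - 1 = 8 - 1 = 7$)
$\left(-96 + o{\left(\left(-2 - 4\right) 5,10 \right)}\right) A = \left(-96 + \sqrt{10^{2} + \left(\left(-2 - 4\right) 5\right)^{2}}\right) 7 = \left(-96 + \sqrt{100 + \left(\left(-6\right) 5\right)^{2}}\right) 7 = \left(-96 + \sqrt{100 + \left(-30\right)^{2}}\right) 7 = \left(-96 + \sqrt{100 + 900}\right) 7 = \left(-96 + \sqrt{1000}\right) 7 = \left(-96 + 10 \sqrt{10}\right) 7 = -672 + 70 \sqrt{10}$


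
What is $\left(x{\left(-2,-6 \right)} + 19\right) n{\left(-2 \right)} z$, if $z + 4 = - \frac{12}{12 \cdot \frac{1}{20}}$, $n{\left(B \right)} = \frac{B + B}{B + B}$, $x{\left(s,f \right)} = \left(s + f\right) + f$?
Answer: $-120$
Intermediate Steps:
$x{\left(s,f \right)} = s + 2 f$ ($x{\left(s,f \right)} = \left(f + s\right) + f = s + 2 f$)
$n{\left(B \right)} = 1$ ($n{\left(B \right)} = \frac{2 B}{2 B} = 2 B \frac{1}{2 B} = 1$)
$z = -24$ ($z = -4 - \frac{12}{12 \cdot \frac{1}{20}} = -4 - \frac{12}{\frac{3}{5}} = -4 - 20 = -24$)
$\left(x{\left(-2,-6 \right)} + 19\right) n{\left(-2 \right)} z = \left(\left(-2 + 2 \left(-6\right)\right) + 19\right) 1 \left(-24\right) = \left(\left(-2 - 12\right) + 19\right) 1 \left(-24\right) = \left(-14 + 19\right) 1 \left(-24\right) = 5 \cdot 1 \left(-24\right) = 5 \left(-24\right) = -120$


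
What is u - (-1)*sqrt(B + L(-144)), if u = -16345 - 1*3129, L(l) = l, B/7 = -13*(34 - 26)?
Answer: -19474 + 2*I*sqrt(218) ≈ -19474.0 + 29.53*I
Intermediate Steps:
B = -728 (B = 7*(-13*(34 - 26)) = 7*(-13*8) = 7*(-104) = -728)
u = -19474 (u = -16345 - 3129 = -19474)
u - (-1)*sqrt(B + L(-144)) = -19474 - (-1)*sqrt(-728 - 144) = -19474 - (-1)*sqrt(-872) = -19474 - (-1)*2*I*sqrt(218) = -19474 - (-2)*I*sqrt(218) = -19474 + 2*I*sqrt(218)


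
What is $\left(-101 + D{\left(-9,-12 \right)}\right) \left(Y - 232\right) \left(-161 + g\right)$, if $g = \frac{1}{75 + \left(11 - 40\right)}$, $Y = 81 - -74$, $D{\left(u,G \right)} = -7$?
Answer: $- \frac{30789990}{23} \approx -1.3387 \cdot 10^{6}$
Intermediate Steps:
$Y = 155$ ($Y = 81 + 74 = 155$)
$g = \frac{1}{46}$ ($g = \frac{1}{75 + \left(11 - 40\right)} = \frac{1}{75 - 29} = \frac{1}{46} \approx 0.021739$)
$\left(-101 + D{\left(-9,-12 \right)}\right) \left(Y - 232\right) \left(-161 + g\right) = \left(-101 - 7\right) \left(155 - 232\right) \left(-161 + \frac{1}{46}\right) = \left(-108\right) \left(-77\right) \left(- \frac{7405}{46}\right) = 8316 \left(- \frac{7405}{46}\right) = - \frac{30789990}{23}$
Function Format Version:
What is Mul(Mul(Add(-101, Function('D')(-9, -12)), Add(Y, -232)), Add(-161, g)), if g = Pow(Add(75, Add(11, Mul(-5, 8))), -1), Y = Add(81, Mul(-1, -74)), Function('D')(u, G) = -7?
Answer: Rational(-30789990, 23) ≈ -1.3387e+6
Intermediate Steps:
Y = 155 (Y = Add(81, 74) = 155)
g = Rational(1, 46) (g = Pow(Add(75, Add(11, -40)), -1) = Pow(Add(75, -29), -1) = Pow(46, -1) = Rational(1, 46) ≈ 0.021739)
Mul(Mul(Add(-101, Function('D')(-9, -12)), Add(Y, -232)), Add(-161, g)) = Mul(Mul(Add(-101, -7), Add(155, -232)), Add(-161, Rational(1, 46))) = Mul(Mul(-108, -77), Rational(-7405, 46)) = Mul(8316, Rational(-7405, 46)) = Rational(-30789990, 23)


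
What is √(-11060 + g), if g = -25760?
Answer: 2*I*√9205 ≈ 191.89*I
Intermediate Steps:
√(-11060 + g) = √(-11060 - 25760) = √(-36820) = 2*I*√9205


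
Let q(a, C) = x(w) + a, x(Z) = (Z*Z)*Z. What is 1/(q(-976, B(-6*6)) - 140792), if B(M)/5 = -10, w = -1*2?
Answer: -1/141776 ≈ -7.0534e-6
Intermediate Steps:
w = -2
B(M) = -50 (B(M) = 5*(-10) = -50)
x(Z) = Z**3 (x(Z) = Z**2*Z = Z**3)
q(a, C) = -8 + a (q(a, C) = (-2)**3 + a = -8 + a)
1/(q(-976, B(-6*6)) - 140792) = 1/((-8 - 976) - 140792) = 1/(-984 - 140792) = 1/(-141776) = -1/141776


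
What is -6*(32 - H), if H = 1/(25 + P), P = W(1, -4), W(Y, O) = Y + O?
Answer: -2109/11 ≈ -191.73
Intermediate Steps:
W(Y, O) = O + Y
P = -3 (P = -4 + 1 = -3)
H = 1/22 (H = 1/(25 - 3) = 1/22 ≈ 0.045455)
-6*(32 - H) = -6*(32 - 1*1/22) = -6*(32 - 1/22) = -6*703/22 = -2109/11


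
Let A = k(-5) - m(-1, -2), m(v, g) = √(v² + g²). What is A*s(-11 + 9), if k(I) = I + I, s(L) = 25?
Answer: -250 - 25*√5 ≈ -305.90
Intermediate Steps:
m(v, g) = √(g² + v²)
k(I) = 2*I
A = -10 - √5 (A = 2*(-5) - √((-2)² + (-1)²) = -10 - √(4 + 1) = -10 - √5 ≈ -12.236)
A*s(-11 + 9) = (-10 - √5)*25 = -250 - 25*√5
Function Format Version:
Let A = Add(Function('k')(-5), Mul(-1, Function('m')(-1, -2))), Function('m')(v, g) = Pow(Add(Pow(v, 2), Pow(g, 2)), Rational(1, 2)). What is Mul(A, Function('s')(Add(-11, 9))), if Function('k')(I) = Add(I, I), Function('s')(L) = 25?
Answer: Add(-250, Mul(-25, Pow(5, Rational(1, 2)))) ≈ -305.90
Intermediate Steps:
Function('m')(v, g) = Pow(Add(Pow(g, 2), Pow(v, 2)), Rational(1, 2))
Function('k')(I) = Mul(2, I)
A = Add(-10, Mul(-1, Pow(5, Rational(1, 2)))) (A = Add(Mul(2, -5), Mul(-1, Pow(Add(Pow(-2, 2), Pow(-1, 2)), Rational(1, 2)))) = Add(-10, Mul(-1, Pow(Add(4, 1), Rational(1, 2)))) = Add(-10, Mul(-1, Pow(5, Rational(1, 2)))) ≈ -12.236)
Mul(A, Function('s')(Add(-11, 9))) = Mul(Add(-10, Mul(-1, Pow(5, Rational(1, 2)))), 25) = Add(-250, Mul(-25, Pow(5, Rational(1, 2))))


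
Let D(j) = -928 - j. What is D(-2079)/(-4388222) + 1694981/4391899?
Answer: 7432897838033/19272627813578 ≈ 0.38567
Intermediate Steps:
D(-2079)/(-4388222) + 1694981/4391899 = (-928 - 1*(-2079))/(-4388222) + 1694981/4391899 = (-928 + 2079)*(-1/4388222) + 1694981*(1/4391899) = 1151*(-1/4388222) + 1694981/4391899 = -1151/4388222 + 1694981/4391899 = 7432897838033/19272627813578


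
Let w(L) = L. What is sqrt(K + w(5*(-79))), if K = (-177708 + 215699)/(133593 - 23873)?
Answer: I*sqrt(1187757648870)/54860 ≈ 19.866*I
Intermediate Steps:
K = 37991/109720 ≈ 0.34625
sqrt(K + w(5*(-79))) = sqrt(37991/109720 + 5*(-79)) = sqrt(37991/109720 - 395) = sqrt(-43301409/109720) = I*sqrt(1187757648870)/54860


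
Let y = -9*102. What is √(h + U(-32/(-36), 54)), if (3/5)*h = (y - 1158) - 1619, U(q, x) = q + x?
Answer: I*√54931/3 ≈ 78.125*I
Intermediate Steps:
y = -918
h = -18475/3 (h = 5*((-918 - 1158) - 1619)/3 = 5*(-2076 - 1619)/3 = (5/3)*(-3695) = -18475/3 ≈ -6158.3)
√(h + U(-32/(-36), 54)) = √(-18475/3 + (-32/(-36) + 54)) = √(-18475/3 + (-32*(-1/36) + 54)) = √(-18475/3 + (8/9 + 54)) = √(-18475/3 + 494/9) = √(-54931/9) = I*√54931/3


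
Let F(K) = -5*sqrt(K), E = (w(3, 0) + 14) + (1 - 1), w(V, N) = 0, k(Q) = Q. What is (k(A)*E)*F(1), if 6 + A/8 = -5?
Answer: 6160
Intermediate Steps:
A = -88 (A = -48 + 8*(-5) = -48 - 40 = -88)
E = 14 (E = (0 + 14) + (1 - 1) = 14 + 0 = 14)
(k(A)*E)*F(1) = (-88*14)*(-5*sqrt(1)) = -(-6160) = -1232*(-5) = 6160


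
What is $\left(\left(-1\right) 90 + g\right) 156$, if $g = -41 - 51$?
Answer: $-28392$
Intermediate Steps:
$g = -92$ ($g = -41 - 51 = -92$)
$\left(\left(-1\right) 90 + g\right) 156 = \left(\left(-1\right) 90 - 92\right) 156 = \left(-90 - 92\right) 156 = \left(-182\right) 156 = -28392$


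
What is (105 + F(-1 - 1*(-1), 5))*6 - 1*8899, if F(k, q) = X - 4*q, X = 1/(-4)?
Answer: -16781/2 ≈ -8390.5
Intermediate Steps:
X = -¼ (X = 1*(-¼) = -¼ ≈ -0.25000)
F(k, q) = -¼ - 4*q
(105 + F(-1 - 1*(-1), 5))*6 - 1*8899 = (105 + (-¼ - 4*5))*6 - 1*8899 = (105 + (-¼ - 20))*6 - 8899 = (105 - 81/4)*6 - 8899 = (339/4)*6 - 8899 = 1017/2 - 8899 = -16781/2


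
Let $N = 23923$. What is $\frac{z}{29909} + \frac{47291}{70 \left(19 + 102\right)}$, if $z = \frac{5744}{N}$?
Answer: $\frac{3076124933247}{550945015390} \approx 5.5834$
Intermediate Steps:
$z = \frac{5744}{23923} \approx 0.2401$
$\frac{z}{29909} + \frac{47291}{70 \left(19 + 102\right)} = \frac{5744}{23923 \cdot 29909} + \frac{47291}{70 \left(19 + 102\right)} = \frac{5744}{23923} \cdot \frac{1}{29909} + \frac{47291}{70 \cdot 121} = \frac{5744}{715513007} + \frac{47291}{8470} = \frac{3076124933247}{550945015390}$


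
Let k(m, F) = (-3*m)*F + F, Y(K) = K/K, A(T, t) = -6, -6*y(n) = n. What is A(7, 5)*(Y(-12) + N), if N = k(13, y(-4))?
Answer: 146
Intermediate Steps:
y(n) = -n/6
Y(K) = 1
k(m, F) = F - 3*F*m (k(m, F) = -3*F*m + F = F - 3*F*m)
N = -76/3 (N = (-⅙*(-4))*(1 - 3*13) = 2*(1 - 39)/3 = (⅔)*(-38) = -76/3 ≈ -25.333)
A(7, 5)*(Y(-12) + N) = -6*(1 - 76/3) = -6*(-73/3) = 146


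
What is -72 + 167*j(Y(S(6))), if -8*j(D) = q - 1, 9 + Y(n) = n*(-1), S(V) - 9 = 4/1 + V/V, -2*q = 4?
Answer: -75/8 ≈ -9.3750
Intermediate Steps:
q = -2 (q = -½*4 = -2)
S(V) = 14 (S(V) = 9 + (4/1 + V/V) = 9 + (4*1 + 1) = 9 + (4 + 1) = 9 + 5 = 14)
Y(n) = -9 - n (Y(n) = -9 + n*(-1) = -9 - n)
j(D) = 3/8 (j(D) = -(-2 - 1)/8 = -⅛*(-3) = 3/8)
-72 + 167*j(Y(S(6))) = -72 + 167*(3/8) = -72 + 501/8 = -75/8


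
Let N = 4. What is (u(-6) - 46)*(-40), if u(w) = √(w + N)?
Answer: 1840 - 40*I*√2 ≈ 1840.0 - 56.569*I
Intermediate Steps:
u(w) = √(4 + w) (u(w) = √(w + 4) = √(4 + w))
(u(-6) - 46)*(-40) = (√(4 - 6) - 46)*(-40) = (√(-2) - 46)*(-40) = (I*√2 - 46)*(-40) = (-46 + I*√2)*(-40) = 1840 - 40*I*√2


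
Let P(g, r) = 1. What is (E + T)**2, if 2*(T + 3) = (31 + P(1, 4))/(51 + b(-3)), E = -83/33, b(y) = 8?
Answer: 104244100/3790809 ≈ 27.499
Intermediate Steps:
E = -83/33 (E = -83*1/33 = -83/33 ≈ -2.5152)
T = -161/59 (T = -3 + ((31 + 1)/(51 + 8))/2 = -3 + (32/59)/2 = -3 + (32*(1/59))/2 = -3 + (1/2)*(32/59) = -3 + 16/59 = -161/59 ≈ -2.7288)
(E + T)**2 = (-83/33 - 161/59)**2 = (-10210/1947)**2 = 104244100/3790809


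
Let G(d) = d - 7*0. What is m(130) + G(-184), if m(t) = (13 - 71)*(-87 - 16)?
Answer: 5790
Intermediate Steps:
G(d) = d (G(d) = d + 0 = d)
m(t) = 5974 (m(t) = -58*(-103) = 5974)
m(130) + G(-184) = 5974 - 184 = 5790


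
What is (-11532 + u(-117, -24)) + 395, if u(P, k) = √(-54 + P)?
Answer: -11137 + 3*I*√19 ≈ -11137.0 + 13.077*I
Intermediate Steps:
(-11532 + u(-117, -24)) + 395 = (-11532 + √(-54 - 117)) + 395 = (-11532 + √(-171)) + 395 = (-11532 + 3*I*√19) + 395 = -11137 + 3*I*√19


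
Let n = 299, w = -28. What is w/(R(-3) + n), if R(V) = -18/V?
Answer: -28/305 ≈ -0.091803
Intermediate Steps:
w/(R(-3) + n) = -28/(-18/(-3) + 299) = -28/(-18*(-1/3) + 299) = -28/(6 + 299) = -28/305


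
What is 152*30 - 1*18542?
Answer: -13982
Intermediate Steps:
152*30 - 1*18542 = 4560 - 18542 = -13982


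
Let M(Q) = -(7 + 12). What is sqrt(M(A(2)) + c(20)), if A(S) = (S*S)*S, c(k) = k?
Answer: 1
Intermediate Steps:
A(S) = S**3 (A(S) = S**2*S = S**3)
M(Q) = -19 (M(Q) = -1*19 = -19)
sqrt(M(A(2)) + c(20)) = sqrt(-19 + 20) = sqrt(1) = 1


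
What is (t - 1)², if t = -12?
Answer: 169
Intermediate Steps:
(t - 1)² = (-12 - 1)² = (-13)² = 169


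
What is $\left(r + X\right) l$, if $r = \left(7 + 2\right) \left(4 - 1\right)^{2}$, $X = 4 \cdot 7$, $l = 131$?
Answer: $14279$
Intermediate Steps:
$X = 28$
$r = 81$ ($r = 9 \cdot 3^{2} = 9 \cdot 9 = 81$)
$\left(r + X\right) l = \left(81 + 28\right) 131 = 109 \cdot 131 = 14279$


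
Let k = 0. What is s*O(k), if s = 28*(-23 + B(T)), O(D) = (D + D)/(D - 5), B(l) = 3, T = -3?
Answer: 0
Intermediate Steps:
O(D) = 2*D/(-5 + D) (O(D) = (2*D)/(-5 + D) = 2*D/(-5 + D))
s = -560 (s = 28*(-23 + 3) = 28*(-20) = -560)
s*O(k) = -1120*0/(-5 + 0) = -1120*0/(-5) = -1120*0*(-1)/5 = -560*0 = 0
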